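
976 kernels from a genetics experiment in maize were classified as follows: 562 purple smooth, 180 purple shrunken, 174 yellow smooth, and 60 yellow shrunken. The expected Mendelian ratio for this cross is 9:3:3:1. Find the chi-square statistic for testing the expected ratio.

0.816

The 9:3:3:1 ratio has 16 parts, so with N = 976 the expected counts are:
  purple smooth: 976 × 9/16 = 549
  purple shrunken: 976 × 3/16 = 183
  yellow smooth: 976 × 3/16 = 183
  yellow shrunken: 976 × 1/16 = 61
χ² = Σ (O − E)² / E
  purple smooth: (562 − 549)² / 549 = 0.3078
  purple shrunken: (180 − 183)² / 183 = 0.0492
  yellow smooth: (174 − 183)² / 183 = 0.4426
  yellow shrunken: (60 − 61)² / 61 = 0.0164
χ² = 0.3078 + 0.0492 + 0.4426 + 0.0164 = 0.816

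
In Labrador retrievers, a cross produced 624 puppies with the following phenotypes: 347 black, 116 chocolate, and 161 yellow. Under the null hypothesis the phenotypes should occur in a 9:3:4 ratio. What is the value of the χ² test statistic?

Expected counts for N = 624 under a 9:3:4 ratio (total parts = 16):
  black: 624 × 9/16 = 351
  chocolate: 624 × 3/16 = 117
  yellow: 624 × 4/16 = 156
χ² = Σ (O − E)² / E
  black: (347 − 351)² / 351 = 0.0456
  chocolate: (116 − 117)² / 117 = 0.0085
  yellow: (161 − 156)² / 156 = 0.1603
χ² = 0.0456 + 0.0085 + 0.1603 = 0.2144 ≈ 0.214

0.214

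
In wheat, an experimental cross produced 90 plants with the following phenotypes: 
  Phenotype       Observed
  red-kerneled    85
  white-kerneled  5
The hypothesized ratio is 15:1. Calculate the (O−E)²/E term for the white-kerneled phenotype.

0.069

Expected counts for N = 90 under a 15:1 ratio (total parts = 16):
  red-kerneled: 90 × 15/16 = 84.375
  white-kerneled: 90 × 1/16 = 5.625
Contribution of white-kerneled: (5 − 5.625)² / 5.625 = 0.0694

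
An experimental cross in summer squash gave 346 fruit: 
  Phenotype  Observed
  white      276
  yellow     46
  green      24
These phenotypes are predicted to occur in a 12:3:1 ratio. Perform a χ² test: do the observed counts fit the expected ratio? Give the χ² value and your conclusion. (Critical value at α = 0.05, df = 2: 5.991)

The 12:3:1 ratio has 16 parts, so with N = 346 the expected counts are:
  white: 346 × 12/16 = 259.5
  yellow: 346 × 3/16 = 64.875
  green: 346 × 1/16 = 21.625
χ² = Σ (O − E)² / E
  white: (276 − 259.5)² / 259.5 = 1.0491
  yellow: (46 − 64.875)² / 64.875 = 5.4916
  green: (24 − 21.625)² / 21.625 = 0.2608
χ² = 1.0491 + 5.4916 + 0.2608 = 6.8015 ≈ 6.802
Degrees of freedom = 3 − 1 = 2; critical value at α = 0.05 is 5.991.
Since 6.802 > 5.991, we reject the null hypothesis — the data do not fit the 12:3:1 ratio.

6.802; not consistent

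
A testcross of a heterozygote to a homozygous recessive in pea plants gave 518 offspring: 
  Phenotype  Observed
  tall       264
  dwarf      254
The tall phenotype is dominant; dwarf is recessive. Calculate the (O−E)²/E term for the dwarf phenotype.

0.097

A testcross of a heterozygote (Aa × aa) gives a 1:1 phenotypic ratio.
Total ratio parts = 2. Expected numbers out of 518:
  tall: 518 × 1/2 = 259
  dwarf: 518 × 1/2 = 259
Contribution of dwarf: (254 − 259)² / 259 = 0.0965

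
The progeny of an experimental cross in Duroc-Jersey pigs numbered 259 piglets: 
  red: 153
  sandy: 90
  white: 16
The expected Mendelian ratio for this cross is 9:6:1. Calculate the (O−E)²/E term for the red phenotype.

0.367

Expected counts for N = 259 under a 9:6:1 ratio (total parts = 16):
  red: 259 × 9/16 = 145.6875
  sandy: 259 × 6/16 = 97.125
  white: 259 × 1/16 = 16.1875
Contribution of red: (153 − 145.6875)² / 145.6875 = 0.3670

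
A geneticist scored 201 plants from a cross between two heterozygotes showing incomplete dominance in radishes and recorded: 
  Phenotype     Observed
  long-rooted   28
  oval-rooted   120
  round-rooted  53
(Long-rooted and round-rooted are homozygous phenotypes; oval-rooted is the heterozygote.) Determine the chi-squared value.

With incomplete dominance, a heterozygote × heterozygote cross gives a 1:2:1 phenotypic ratio.
The 1:2:1 ratio has 4 parts, so with N = 201 the expected counts are:
  long-rooted: 201 × 1/4 = 50.25
  oval-rooted: 201 × 2/4 = 100.5
  round-rooted: 201 × 1/4 = 50.25
χ² = Σ (O − E)² / E
  long-rooted: (28 − 50.25)² / 50.25 = 9.8520
  oval-rooted: (120 − 100.5)² / 100.5 = 3.7836
  round-rooted: (53 − 50.25)² / 50.25 = 0.1505
χ² = 9.8520 + 3.7836 + 0.1505 = 13.7861 ≈ 13.786

13.786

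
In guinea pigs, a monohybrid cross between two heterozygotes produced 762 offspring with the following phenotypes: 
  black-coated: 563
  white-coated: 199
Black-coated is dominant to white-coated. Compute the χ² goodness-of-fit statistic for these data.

For a monohybrid cross between heterozygotes with complete dominance, the expected phenotypic ratio is 3:1.
The 3:1 ratio has 4 parts, so with N = 762 the expected counts are:
  black-coated: 762 × 3/4 = 571.5
  white-coated: 762 × 1/4 = 190.5
χ² = Σ (O − E)² / E
  black-coated: (563 − 571.5)² / 571.5 = 0.1264
  white-coated: (199 − 190.5)² / 190.5 = 0.3793
χ² = 0.1264 + 0.3793 = 0.5057 ≈ 0.506

0.506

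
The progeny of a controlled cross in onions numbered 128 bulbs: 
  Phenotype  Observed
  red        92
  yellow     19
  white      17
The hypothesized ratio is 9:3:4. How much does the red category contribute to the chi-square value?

The 9:3:4 ratio has 16 parts, so with N = 128 the expected counts are:
  red: 128 × 9/16 = 72
  yellow: 128 × 3/16 = 24
  white: 128 × 4/16 = 32
Contribution of red: (92 − 72)² / 72 = 5.5556

5.556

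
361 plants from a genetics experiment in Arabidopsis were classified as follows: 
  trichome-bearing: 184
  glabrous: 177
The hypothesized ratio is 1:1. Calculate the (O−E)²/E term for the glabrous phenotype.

0.068

Under the 1:1 hypothesis (Σ ratio = 2, N = 361):
  trichome-bearing: 361 × 1/2 = 180.5
  glabrous: 361 × 1/2 = 180.5
Contribution of glabrous: (177 − 180.5)² / 180.5 = 0.0679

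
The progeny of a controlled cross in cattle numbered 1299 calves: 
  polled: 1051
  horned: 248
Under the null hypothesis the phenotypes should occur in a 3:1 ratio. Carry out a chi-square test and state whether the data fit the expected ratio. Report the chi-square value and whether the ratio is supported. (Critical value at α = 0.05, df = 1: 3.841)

The 3:1 ratio has 4 parts, so with N = 1299 the expected counts are:
  polled: 1299 × 3/4 = 974.25
  horned: 1299 × 1/4 = 324.75
χ² = Σ (O − E)² / E
  polled: (1051 − 974.25)² / 974.25 = 6.0463
  horned: (248 − 324.75)² / 324.75 = 18.1388
χ² = 6.0463 + 18.1388 = 24.1851 ≈ 24.185
Degrees of freedom = 2 − 1 = 1; critical value at α = 0.05 is 3.841.
Since 24.185 > 3.841, we reject the null hypothesis — the data do not fit the 3:1 ratio.

24.185; not consistent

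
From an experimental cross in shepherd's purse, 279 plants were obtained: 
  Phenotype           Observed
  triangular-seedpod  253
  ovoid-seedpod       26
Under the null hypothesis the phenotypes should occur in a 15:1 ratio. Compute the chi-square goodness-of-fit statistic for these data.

Total ratio parts = 16. Expected numbers out of 279:
  triangular-seedpod: 279 × 15/16 = 261.5625
  ovoid-seedpod: 279 × 1/16 = 17.4375
χ² = Σ (O − E)² / E
  triangular-seedpod: (253 − 261.5625)² / 261.5625 = 0.2803
  ovoid-seedpod: (26 − 17.4375)² / 17.4375 = 4.2045
χ² = 0.2803 + 4.2045 = 4.4848 ≈ 4.485

4.485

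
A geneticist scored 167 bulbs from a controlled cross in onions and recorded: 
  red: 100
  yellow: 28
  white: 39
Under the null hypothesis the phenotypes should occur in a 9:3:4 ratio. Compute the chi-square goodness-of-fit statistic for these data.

0.923

Expected counts for N = 167 under a 9:3:4 ratio (total parts = 16):
  red: 167 × 9/16 = 93.9375
  yellow: 167 × 3/16 = 31.3125
  white: 167 × 4/16 = 41.75
χ² = Σ (O − E)² / E
  red: (100 − 93.9375)² / 93.9375 = 0.3913
  yellow: (28 − 31.3125)² / 31.3125 = 0.3504
  white: (39 − 41.75)² / 41.75 = 0.1811
χ² = 0.3913 + 0.3504 + 0.1811 = 0.9228 ≈ 0.923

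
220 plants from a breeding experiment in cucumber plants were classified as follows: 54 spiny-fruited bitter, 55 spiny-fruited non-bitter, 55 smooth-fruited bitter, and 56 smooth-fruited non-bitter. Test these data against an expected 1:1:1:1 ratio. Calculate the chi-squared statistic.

0.036

Expected counts for N = 220 under a 1:1:1:1 ratio (total parts = 4):
  spiny-fruited bitter: 220 × 1/4 = 55
  spiny-fruited non-bitter: 220 × 1/4 = 55
  smooth-fruited bitter: 220 × 1/4 = 55
  smooth-fruited non-bitter: 220 × 1/4 = 55
χ² = Σ (O − E)² / E
  spiny-fruited bitter: (54 − 55)² / 55 = 0.0182
  spiny-fruited non-bitter: (55 − 55)² / 55 = 0.0000
  smooth-fruited bitter: (55 − 55)² / 55 = 0.0000
  smooth-fruited non-bitter: (56 − 55)² / 55 = 0.0182
χ² = 0.0182 + 0.0000 + 0.0000 + 0.0182 = 0.0364 ≈ 0.036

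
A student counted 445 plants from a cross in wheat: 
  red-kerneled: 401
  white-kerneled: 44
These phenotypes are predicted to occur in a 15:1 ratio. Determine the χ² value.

Total ratio parts = 16. Expected numbers out of 445:
  red-kerneled: 445 × 15/16 = 417.1875
  white-kerneled: 445 × 1/16 = 27.8125
χ² = Σ (O − E)² / E
  red-kerneled: (401 − 417.1875)² / 417.1875 = 0.6281
  white-kerneled: (44 − 27.8125)² / 27.8125 = 9.4215
χ² = 0.6281 + 9.4215 = 10.0496 ≈ 10.050

10.050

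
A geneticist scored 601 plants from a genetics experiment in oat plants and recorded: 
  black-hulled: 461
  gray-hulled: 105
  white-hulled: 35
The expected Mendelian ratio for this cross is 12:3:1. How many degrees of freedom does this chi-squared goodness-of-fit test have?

2

A goodness-of-fit test with 3 phenotype classes has df = 3 − 1 = 2.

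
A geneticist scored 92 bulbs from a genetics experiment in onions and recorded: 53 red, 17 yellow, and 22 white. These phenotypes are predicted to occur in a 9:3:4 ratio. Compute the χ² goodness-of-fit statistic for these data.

Total ratio parts = 16. Expected numbers out of 92:
  red: 92 × 9/16 = 51.75
  yellow: 92 × 3/16 = 17.25
  white: 92 × 4/16 = 23
χ² = Σ (O − E)² / E
  red: (53 − 51.75)² / 51.75 = 0.0302
  yellow: (17 − 17.25)² / 17.25 = 0.0036
  white: (22 − 23)² / 23 = 0.0435
χ² = 0.0302 + 0.0036 + 0.0435 = 0.0773 ≈ 0.077

0.077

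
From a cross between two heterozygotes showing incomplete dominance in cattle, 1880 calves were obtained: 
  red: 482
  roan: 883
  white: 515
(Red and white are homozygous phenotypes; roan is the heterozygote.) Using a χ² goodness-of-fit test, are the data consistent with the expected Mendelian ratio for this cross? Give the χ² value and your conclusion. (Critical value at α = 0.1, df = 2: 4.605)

8.071; not consistent

With incomplete dominance, a heterozygote × heterozygote cross gives a 1:2:1 phenotypic ratio.
Expected counts for N = 1880 under a 1:2:1 ratio (total parts = 4):
  red: 1880 × 1/4 = 470
  roan: 1880 × 2/4 = 940
  white: 1880 × 1/4 = 470
χ² = Σ (O − E)² / E
  red: (482 − 470)² / 470 = 0.3064
  roan: (883 − 940)² / 940 = 3.4564
  white: (515 − 470)² / 470 = 4.3085
χ² = 0.3064 + 3.4564 + 4.3085 = 8.0713 ≈ 8.071
Degrees of freedom = 3 − 1 = 2; critical value at α = 0.1 is 4.605.
Since 8.071 > 4.605, we reject the null hypothesis — the data do not fit the 1:2:1 ratio.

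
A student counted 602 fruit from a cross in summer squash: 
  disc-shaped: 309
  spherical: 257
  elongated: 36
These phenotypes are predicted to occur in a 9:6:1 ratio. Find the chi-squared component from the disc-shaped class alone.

2.592

Under the 9:6:1 hypothesis (Σ ratio = 16, N = 602):
  disc-shaped: 602 × 9/16 = 338.625
  spherical: 602 × 6/16 = 225.75
  elongated: 602 × 1/16 = 37.625
Contribution of disc-shaped: (309 − 338.625)² / 338.625 = 2.5918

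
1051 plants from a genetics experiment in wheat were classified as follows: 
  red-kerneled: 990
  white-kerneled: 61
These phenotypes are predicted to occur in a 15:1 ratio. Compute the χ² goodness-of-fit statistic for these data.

0.357

Under the 15:1 hypothesis (Σ ratio = 16, N = 1051):
  red-kerneled: 1051 × 15/16 = 985.3125
  white-kerneled: 1051 × 1/16 = 65.6875
χ² = Σ (O − E)² / E
  red-kerneled: (990 − 985.3125)² / 985.3125 = 0.0223
  white-kerneled: (61 − 65.6875)² / 65.6875 = 0.3345
χ² = 0.0223 + 0.3345 = 0.3568 ≈ 0.357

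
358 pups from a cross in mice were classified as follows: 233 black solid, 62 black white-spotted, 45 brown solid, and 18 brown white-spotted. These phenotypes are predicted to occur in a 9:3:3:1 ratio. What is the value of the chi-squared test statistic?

Total ratio parts = 16. Expected numbers out of 358:
  black solid: 358 × 9/16 = 201.375
  black white-spotted: 358 × 3/16 = 67.125
  brown solid: 358 × 3/16 = 67.125
  brown white-spotted: 358 × 1/16 = 22.375
χ² = Σ (O − E)² / E
  black solid: (233 − 201.375)² / 201.375 = 4.9666
  black white-spotted: (62 − 67.125)² / 67.125 = 0.3913
  brown solid: (45 − 67.125)² / 67.125 = 7.2926
  brown white-spotted: (18 − 22.375)² / 22.375 = 0.8554
χ² = 4.9666 + 0.3913 + 7.2926 + 0.8554 = 13.5059 ≈ 13.506

13.506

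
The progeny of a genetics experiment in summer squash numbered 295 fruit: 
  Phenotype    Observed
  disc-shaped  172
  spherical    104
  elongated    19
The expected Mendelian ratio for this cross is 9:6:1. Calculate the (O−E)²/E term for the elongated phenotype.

Total ratio parts = 16. Expected numbers out of 295:
  disc-shaped: 295 × 9/16 = 165.9375
  spherical: 295 × 6/16 = 110.625
  elongated: 295 × 1/16 = 18.4375
Contribution of elongated: (19 − 18.4375)² / 18.4375 = 0.0172

0.017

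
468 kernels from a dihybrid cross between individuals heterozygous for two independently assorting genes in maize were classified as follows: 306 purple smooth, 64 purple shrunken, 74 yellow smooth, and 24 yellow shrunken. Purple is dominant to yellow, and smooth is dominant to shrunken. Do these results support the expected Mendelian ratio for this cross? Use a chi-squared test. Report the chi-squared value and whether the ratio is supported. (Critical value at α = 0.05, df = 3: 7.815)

16.467; not consistent

A dihybrid F₂ with independent assortment and complete dominance at both loci gives a 9:3:3:1 phenotypic ratio.
Expected counts for N = 468 under a 9:3:3:1 ratio (total parts = 16):
  purple smooth: 468 × 9/16 = 263.25
  purple shrunken: 468 × 3/16 = 87.75
  yellow smooth: 468 × 3/16 = 87.75
  yellow shrunken: 468 × 1/16 = 29.25
χ² = Σ (O − E)² / E
  purple smooth: (306 − 263.25)² / 263.25 = 6.9423
  purple shrunken: (64 − 87.75)² / 87.75 = 6.4281
  yellow smooth: (74 − 87.75)² / 87.75 = 2.1546
  yellow shrunken: (24 − 29.25)² / 29.25 = 0.9423
χ² = 6.9423 + 6.4281 + 2.1546 + 0.9423 = 16.4673 ≈ 16.467
Degrees of freedom = 4 − 1 = 3; critical value at α = 0.05 is 7.815.
Since 16.467 > 7.815, we reject the null hypothesis — the data do not fit the 9:3:3:1 ratio.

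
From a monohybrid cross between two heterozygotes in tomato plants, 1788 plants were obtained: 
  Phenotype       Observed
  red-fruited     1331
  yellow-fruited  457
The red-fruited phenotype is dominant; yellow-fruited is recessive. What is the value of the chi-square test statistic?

For a monohybrid cross between heterozygotes with complete dominance, the expected phenotypic ratio is 3:1.
Expected counts for N = 1788 under a 3:1 ratio (total parts = 4):
  red-fruited: 1788 × 3/4 = 1341
  yellow-fruited: 1788 × 1/4 = 447
χ² = Σ (O − E)² / E
  red-fruited: (1331 − 1341)² / 1341 = 0.0746
  yellow-fruited: (457 − 447)² / 447 = 0.2237
χ² = 0.0746 + 0.2237 = 0.2983 ≈ 0.298

0.298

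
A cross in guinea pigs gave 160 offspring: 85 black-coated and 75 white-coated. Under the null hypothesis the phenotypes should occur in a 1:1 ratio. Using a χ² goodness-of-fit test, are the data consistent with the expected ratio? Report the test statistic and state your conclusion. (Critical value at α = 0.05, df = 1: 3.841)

Expected counts for N = 160 under a 1:1 ratio (total parts = 2):
  black-coated: 160 × 1/2 = 80
  white-coated: 160 × 1/2 = 80
χ² = Σ (O − E)² / E
  black-coated: (85 − 80)² / 80 = 0.3125
  white-coated: (75 − 80)² / 80 = 0.3125
χ² = 0.3125 + 0.3125 = 0.625
Degrees of freedom = 2 − 1 = 1; critical value at α = 0.05 is 3.841.
Since 0.625 < 3.841, we fail to reject the null hypothesis — the data are consistent with the 1:1 ratio.

0.625; consistent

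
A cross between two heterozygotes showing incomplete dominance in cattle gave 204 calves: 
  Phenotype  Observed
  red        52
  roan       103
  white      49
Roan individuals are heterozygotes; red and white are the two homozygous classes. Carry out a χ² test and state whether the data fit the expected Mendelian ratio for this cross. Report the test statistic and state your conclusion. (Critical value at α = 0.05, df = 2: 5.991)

With incomplete dominance, a heterozygote × heterozygote cross gives a 1:2:1 phenotypic ratio.
Under the 1:2:1 hypothesis (Σ ratio = 4, N = 204):
  red: 204 × 1/4 = 51
  roan: 204 × 2/4 = 102
  white: 204 × 1/4 = 51
χ² = Σ (O − E)² / E
  red: (52 − 51)² / 51 = 0.0196
  roan: (103 − 102)² / 102 = 0.0098
  white: (49 − 51)² / 51 = 0.0784
χ² = 0.0196 + 0.0098 + 0.0784 = 0.1078 ≈ 0.108
Degrees of freedom = 3 − 1 = 2; critical value at α = 0.05 is 5.991.
Since 0.108 < 5.991, we fail to reject the null hypothesis — the data are consistent with the 1:2:1 ratio.

0.108; consistent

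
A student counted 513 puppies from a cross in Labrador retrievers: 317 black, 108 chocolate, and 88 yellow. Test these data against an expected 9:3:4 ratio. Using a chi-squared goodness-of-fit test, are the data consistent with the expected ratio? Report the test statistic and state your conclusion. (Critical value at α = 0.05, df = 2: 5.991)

Under the 9:3:4 hypothesis (Σ ratio = 16, N = 513):
  black: 513 × 9/16 = 288.5625
  chocolate: 513 × 3/16 = 96.1875
  yellow: 513 × 4/16 = 128.25
χ² = Σ (O − E)² / E
  black: (317 − 288.5625)² / 288.5625 = 2.8025
  chocolate: (108 − 96.1875)² / 96.1875 = 1.4507
  yellow: (88 − 128.25)² / 128.25 = 12.6321
χ² = 2.8025 + 1.4507 + 12.6321 = 16.8853 ≈ 16.885
Degrees of freedom = 3 − 1 = 2; critical value at α = 0.05 is 5.991.
Since 16.885 > 5.991, we reject the null hypothesis — the data do not fit the 9:3:4 ratio.

16.885; not consistent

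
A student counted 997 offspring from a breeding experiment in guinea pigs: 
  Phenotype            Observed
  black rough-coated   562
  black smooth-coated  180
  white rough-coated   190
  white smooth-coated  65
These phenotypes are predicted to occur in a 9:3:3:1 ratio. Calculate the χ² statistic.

0.426

The 9:3:3:1 ratio has 16 parts, so with N = 997 the expected counts are:
  black rough-coated: 997 × 9/16 = 560.8125
  black smooth-coated: 997 × 3/16 = 186.9375
  white rough-coated: 997 × 3/16 = 186.9375
  white smooth-coated: 997 × 1/16 = 62.3125
χ² = Σ (O − E)² / E
  black rough-coated: (562 − 560.8125)² / 560.8125 = 0.0025
  black smooth-coated: (180 − 186.9375)² / 186.9375 = 0.2575
  white rough-coated: (190 − 186.9375)² / 186.9375 = 0.0502
  white smooth-coated: (65 − 62.3125)² / 62.3125 = 0.1159
χ² = 0.0025 + 0.2575 + 0.0502 + 0.1159 = 0.4261 ≈ 0.426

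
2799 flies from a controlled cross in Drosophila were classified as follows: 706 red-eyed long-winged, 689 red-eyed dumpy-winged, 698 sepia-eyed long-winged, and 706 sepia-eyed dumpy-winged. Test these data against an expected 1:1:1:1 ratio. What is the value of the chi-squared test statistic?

0.281

Total ratio parts = 4. Expected numbers out of 2799:
  red-eyed long-winged: 2799 × 1/4 = 699.75
  red-eyed dumpy-winged: 2799 × 1/4 = 699.75
  sepia-eyed long-winged: 2799 × 1/4 = 699.75
  sepia-eyed dumpy-winged: 2799 × 1/4 = 699.75
χ² = Σ (O − E)² / E
  red-eyed long-winged: (706 − 699.75)² / 699.75 = 0.0558
  red-eyed dumpy-winged: (689 − 699.75)² / 699.75 = 0.1651
  sepia-eyed long-winged: (698 − 699.75)² / 699.75 = 0.0044
  sepia-eyed dumpy-winged: (706 − 699.75)² / 699.75 = 0.0558
χ² = 0.0558 + 0.1651 + 0.0044 + 0.0558 = 0.2811 ≈ 0.281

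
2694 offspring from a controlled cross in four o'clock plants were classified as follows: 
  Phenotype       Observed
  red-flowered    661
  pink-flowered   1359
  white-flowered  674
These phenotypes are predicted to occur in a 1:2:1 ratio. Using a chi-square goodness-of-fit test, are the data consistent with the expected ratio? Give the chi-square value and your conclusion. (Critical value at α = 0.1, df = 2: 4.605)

0.339; consistent

The 1:2:1 ratio has 4 parts, so with N = 2694 the expected counts are:
  red-flowered: 2694 × 1/4 = 673.5
  pink-flowered: 2694 × 2/4 = 1347
  white-flowered: 2694 × 1/4 = 673.5
χ² = Σ (O − E)² / E
  red-flowered: (661 − 673.5)² / 673.5 = 0.2320
  pink-flowered: (1359 − 1347)² / 1347 = 0.1069
  white-flowered: (674 − 673.5)² / 673.5 = 0.0004
χ² = 0.2320 + 0.1069 + 0.0004 = 0.3393 ≈ 0.339
Degrees of freedom = 3 − 1 = 2; critical value at α = 0.1 is 4.605.
Since 0.339 < 4.605, we fail to reject the null hypothesis — the data are consistent with the 1:2:1 ratio.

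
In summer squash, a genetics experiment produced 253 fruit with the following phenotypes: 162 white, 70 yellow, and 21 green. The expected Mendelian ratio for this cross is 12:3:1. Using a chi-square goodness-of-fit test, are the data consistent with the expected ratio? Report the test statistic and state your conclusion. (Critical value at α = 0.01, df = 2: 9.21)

Total ratio parts = 16. Expected numbers out of 253:
  white: 253 × 12/16 = 189.75
  yellow: 253 × 3/16 = 47.4375
  green: 253 × 1/16 = 15.8125
χ² = Σ (O − E)² / E
  white: (162 − 189.75)² / 189.75 = 4.0583
  yellow: (70 − 47.4375)² / 47.4375 = 10.7313
  green: (21 − 15.8125)² / 15.8125 = 1.7018
χ² = 4.0583 + 10.7313 + 1.7018 = 16.4914 ≈ 16.491
Degrees of freedom = 3 − 1 = 2; critical value at α = 0.01 is 9.21.
Since 16.491 > 9.21, we reject the null hypothesis — the data do not fit the 12:3:1 ratio.

16.491; not consistent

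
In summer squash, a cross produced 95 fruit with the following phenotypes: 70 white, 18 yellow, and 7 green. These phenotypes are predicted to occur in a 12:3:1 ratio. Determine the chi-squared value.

0.214

Under the 12:3:1 hypothesis (Σ ratio = 16, N = 95):
  white: 95 × 12/16 = 71.25
  yellow: 95 × 3/16 = 17.8125
  green: 95 × 1/16 = 5.9375
χ² = Σ (O − E)² / E
  white: (70 − 71.25)² / 71.25 = 0.0219
  yellow: (18 − 17.8125)² / 17.8125 = 0.0020
  green: (7 − 5.9375)² / 5.9375 = 0.1901
χ² = 0.0219 + 0.0020 + 0.1901 = 0.214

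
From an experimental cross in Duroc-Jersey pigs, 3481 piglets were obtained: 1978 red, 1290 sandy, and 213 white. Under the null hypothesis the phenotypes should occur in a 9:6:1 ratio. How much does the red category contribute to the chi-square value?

Total ratio parts = 16. Expected numbers out of 3481:
  red: 3481 × 9/16 = 1958.0625
  sandy: 3481 × 6/16 = 1305.375
  white: 3481 × 1/16 = 217.5625
Contribution of red: (1978 − 1958.0625)² / 1958.0625 = 0.2030

0.203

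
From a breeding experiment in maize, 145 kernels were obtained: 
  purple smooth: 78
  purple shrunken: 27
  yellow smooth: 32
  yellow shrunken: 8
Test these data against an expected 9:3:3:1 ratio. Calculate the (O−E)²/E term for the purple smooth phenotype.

0.156

Under the 9:3:3:1 hypothesis (Σ ratio = 16, N = 145):
  purple smooth: 145 × 9/16 = 81.5625
  purple shrunken: 145 × 3/16 = 27.1875
  yellow smooth: 145 × 3/16 = 27.1875
  yellow shrunken: 145 × 1/16 = 9.0625
Contribution of purple smooth: (78 − 81.5625)² / 81.5625 = 0.1556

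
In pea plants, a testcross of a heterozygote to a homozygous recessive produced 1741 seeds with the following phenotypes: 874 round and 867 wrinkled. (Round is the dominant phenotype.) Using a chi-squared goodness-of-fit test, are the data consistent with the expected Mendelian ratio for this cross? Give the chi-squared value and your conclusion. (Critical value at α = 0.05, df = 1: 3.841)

0.028; consistent

A testcross of a heterozygote (Aa × aa) gives a 1:1 phenotypic ratio.
Total ratio parts = 2. Expected numbers out of 1741:
  round: 1741 × 1/2 = 870.5
  wrinkled: 1741 × 1/2 = 870.5
χ² = Σ (O − E)² / E
  round: (874 − 870.5)² / 870.5 = 0.0141
  wrinkled: (867 − 870.5)² / 870.5 = 0.0141
χ² = 0.0141 + 0.0141 = 0.0282 ≈ 0.028
Degrees of freedom = 2 − 1 = 1; critical value at α = 0.05 is 3.841.
Since 0.028 < 3.841, we fail to reject the null hypothesis — the data are consistent with the 1:1 ratio.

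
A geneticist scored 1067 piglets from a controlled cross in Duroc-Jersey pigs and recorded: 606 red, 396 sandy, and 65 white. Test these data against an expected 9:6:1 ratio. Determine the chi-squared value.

The 9:6:1 ratio has 16 parts, so with N = 1067 the expected counts are:
  red: 1067 × 9/16 = 600.1875
  sandy: 1067 × 6/16 = 400.125
  white: 1067 × 1/16 = 66.6875
χ² = Σ (O − E)² / E
  red: (606 − 600.1875)² / 600.1875 = 0.0563
  sandy: (396 − 400.125)² / 400.125 = 0.0425
  white: (65 − 66.6875)² / 66.6875 = 0.0427
χ² = 0.0563 + 0.0425 + 0.0427 = 0.1415 ≈ 0.142

0.142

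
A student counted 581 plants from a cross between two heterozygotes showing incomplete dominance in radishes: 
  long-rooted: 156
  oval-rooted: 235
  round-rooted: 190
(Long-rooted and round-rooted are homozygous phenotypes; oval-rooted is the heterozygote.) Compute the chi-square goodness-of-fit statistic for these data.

With incomplete dominance, a heterozygote × heterozygote cross gives a 1:2:1 phenotypic ratio.
The 1:2:1 ratio has 4 parts, so with N = 581 the expected counts are:
  long-rooted: 581 × 1/4 = 145.25
  oval-rooted: 581 × 2/4 = 290.5
  round-rooted: 581 × 1/4 = 145.25
χ² = Σ (O − E)² / E
  long-rooted: (156 − 145.25)² / 145.25 = 0.7956
  oval-rooted: (235 − 290.5)² / 290.5 = 10.6033
  round-rooted: (190 − 145.25)² / 145.25 = 13.7870
χ² = 0.7956 + 10.6033 + 13.7870 = 25.1859 ≈ 25.186

25.186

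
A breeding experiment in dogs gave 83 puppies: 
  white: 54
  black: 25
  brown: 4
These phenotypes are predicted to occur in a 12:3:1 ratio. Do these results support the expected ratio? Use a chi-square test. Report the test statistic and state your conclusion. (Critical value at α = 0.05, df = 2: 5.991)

Under the 12:3:1 hypothesis (Σ ratio = 16, N = 83):
  white: 83 × 12/16 = 62.25
  black: 83 × 3/16 = 15.5625
  brown: 83 × 1/16 = 5.1875
χ² = Σ (O − E)² / E
  white: (54 − 62.25)² / 62.25 = 1.0934
  black: (25 − 15.5625)² / 15.5625 = 5.7231
  brown: (4 − 5.1875)² / 5.1875 = 0.2718
χ² = 1.0934 + 5.7231 + 0.2718 = 7.0883 ≈ 7.088
Degrees of freedom = 3 − 1 = 2; critical value at α = 0.05 is 5.991.
Since 7.088 > 5.991, we reject the null hypothesis — the data do not fit the 12:3:1 ratio.

7.088; not consistent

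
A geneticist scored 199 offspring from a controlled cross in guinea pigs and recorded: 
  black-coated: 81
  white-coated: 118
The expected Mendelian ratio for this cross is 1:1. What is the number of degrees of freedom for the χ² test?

1

A goodness-of-fit test with 2 phenotype classes has df = 2 − 1 = 1.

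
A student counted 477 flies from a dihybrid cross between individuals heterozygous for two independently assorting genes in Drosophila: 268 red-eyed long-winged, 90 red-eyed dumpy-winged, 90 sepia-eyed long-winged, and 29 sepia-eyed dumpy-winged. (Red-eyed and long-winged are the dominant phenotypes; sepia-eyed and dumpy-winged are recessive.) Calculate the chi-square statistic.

0.030

A dihybrid F₂ with independent assortment and complete dominance at both loci gives a 9:3:3:1 phenotypic ratio.
The 9:3:3:1 ratio has 16 parts, so with N = 477 the expected counts are:
  red-eyed long-winged: 477 × 9/16 = 268.3125
  red-eyed dumpy-winged: 477 × 3/16 = 89.4375
  sepia-eyed long-winged: 477 × 3/16 = 89.4375
  sepia-eyed dumpy-winged: 477 × 1/16 = 29.8125
χ² = Σ (O − E)² / E
  red-eyed long-winged: (268 − 268.3125)² / 268.3125 = 0.0004
  red-eyed dumpy-winged: (90 − 89.4375)² / 89.4375 = 0.0035
  sepia-eyed long-winged: (90 − 89.4375)² / 89.4375 = 0.0035
  sepia-eyed dumpy-winged: (29 − 29.8125)² / 29.8125 = 0.0221
χ² = 0.0004 + 0.0035 + 0.0035 + 0.0221 = 0.0295 ≈ 0.030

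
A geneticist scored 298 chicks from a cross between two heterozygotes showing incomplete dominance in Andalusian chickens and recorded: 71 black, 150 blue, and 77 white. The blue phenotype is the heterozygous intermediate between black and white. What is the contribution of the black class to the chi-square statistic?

With incomplete dominance, a heterozygote × heterozygote cross gives a 1:2:1 phenotypic ratio.
Expected counts for N = 298 under a 1:2:1 ratio (total parts = 4):
  black: 298 × 1/4 = 74.5
  blue: 298 × 2/4 = 149
  white: 298 × 1/4 = 74.5
Contribution of black: (71 − 74.5)² / 74.5 = 0.1644

0.164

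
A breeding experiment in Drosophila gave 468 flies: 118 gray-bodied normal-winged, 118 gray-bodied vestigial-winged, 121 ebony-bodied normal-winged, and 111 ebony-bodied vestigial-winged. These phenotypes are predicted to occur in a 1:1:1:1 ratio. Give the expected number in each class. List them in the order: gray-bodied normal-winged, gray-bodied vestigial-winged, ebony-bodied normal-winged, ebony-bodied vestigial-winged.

Total ratio parts = 4. Expected numbers out of 468:
  gray-bodied normal-winged: 468 × 1/4 = 117
  gray-bodied vestigial-winged: 468 × 1/4 = 117
  ebony-bodied normal-winged: 468 × 1/4 = 117
  ebony-bodied vestigial-winged: 468 × 1/4 = 117

117, 117, 117, 117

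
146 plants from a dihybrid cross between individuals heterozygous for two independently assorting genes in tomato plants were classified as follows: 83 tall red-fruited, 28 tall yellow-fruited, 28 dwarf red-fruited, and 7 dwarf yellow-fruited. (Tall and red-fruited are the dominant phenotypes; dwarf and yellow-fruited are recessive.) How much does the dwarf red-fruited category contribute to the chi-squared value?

0.014

A dihybrid F₂ with independent assortment and complete dominance at both loci gives a 9:3:3:1 phenotypic ratio.
Expected counts for N = 146 under a 9:3:3:1 ratio (total parts = 16):
  tall red-fruited: 146 × 9/16 = 82.125
  tall yellow-fruited: 146 × 3/16 = 27.375
  dwarf red-fruited: 146 × 3/16 = 27.375
  dwarf yellow-fruited: 146 × 1/16 = 9.125
Contribution of dwarf red-fruited: (28 − 27.375)² / 27.375 = 0.0143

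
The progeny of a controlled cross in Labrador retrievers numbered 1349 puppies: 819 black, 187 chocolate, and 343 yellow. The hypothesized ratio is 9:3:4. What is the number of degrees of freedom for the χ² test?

2

A goodness-of-fit test with 3 phenotype classes has df = 3 − 1 = 2.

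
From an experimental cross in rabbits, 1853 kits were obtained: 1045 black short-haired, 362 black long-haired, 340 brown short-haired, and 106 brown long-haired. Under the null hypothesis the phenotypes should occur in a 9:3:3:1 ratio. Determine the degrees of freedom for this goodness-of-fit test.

A goodness-of-fit test with 4 phenotype classes has df = 4 − 1 = 3.

3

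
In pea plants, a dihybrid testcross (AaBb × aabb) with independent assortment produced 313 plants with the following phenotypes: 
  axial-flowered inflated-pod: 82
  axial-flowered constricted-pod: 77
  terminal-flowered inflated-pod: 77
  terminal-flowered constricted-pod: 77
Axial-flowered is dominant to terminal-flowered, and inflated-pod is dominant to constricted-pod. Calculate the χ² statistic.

A dihybrid testcross with independent assortment gives a 1:1:1:1 ratio.
Under the 1:1:1:1 hypothesis (Σ ratio = 4, N = 313):
  axial-flowered inflated-pod: 313 × 1/4 = 78.25
  axial-flowered constricted-pod: 313 × 1/4 = 78.25
  terminal-flowered inflated-pod: 313 × 1/4 = 78.25
  terminal-flowered constricted-pod: 313 × 1/4 = 78.25
χ² = Σ (O − E)² / E
  axial-flowered inflated-pod: (82 − 78.25)² / 78.25 = 0.1797
  axial-flowered constricted-pod: (77 − 78.25)² / 78.25 = 0.0200
  terminal-flowered inflated-pod: (77 − 78.25)² / 78.25 = 0.0200
  terminal-flowered constricted-pod: (77 − 78.25)² / 78.25 = 0.0200
χ² = 0.1797 + 0.0200 + 0.0200 + 0.0200 = 0.2397 ≈ 0.240

0.240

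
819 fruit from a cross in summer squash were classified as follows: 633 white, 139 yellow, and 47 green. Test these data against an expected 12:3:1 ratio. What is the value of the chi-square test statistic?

Expected counts for N = 819 under a 12:3:1 ratio (total parts = 16):
  white: 819 × 12/16 = 614.25
  yellow: 819 × 3/16 = 153.5625
  green: 819 × 1/16 = 51.1875
χ² = Σ (O − E)² / E
  white: (633 − 614.25)² / 614.25 = 0.5723
  yellow: (139 − 153.5625)² / 153.5625 = 1.3810
  green: (47 − 51.1875)² / 51.1875 = 0.3426
χ² = 0.5723 + 1.3810 + 0.3426 = 2.2959 ≈ 2.296

2.296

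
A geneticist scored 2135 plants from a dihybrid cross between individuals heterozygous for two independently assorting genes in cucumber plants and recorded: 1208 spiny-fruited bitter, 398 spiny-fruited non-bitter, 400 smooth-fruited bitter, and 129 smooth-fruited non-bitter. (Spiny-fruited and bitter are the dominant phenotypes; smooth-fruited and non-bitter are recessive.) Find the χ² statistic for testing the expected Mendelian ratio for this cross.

0.203

A dihybrid F₂ with independent assortment and complete dominance at both loci gives a 9:3:3:1 phenotypic ratio.
Total ratio parts = 16. Expected numbers out of 2135:
  spiny-fruited bitter: 2135 × 9/16 = 1200.9375
  spiny-fruited non-bitter: 2135 × 3/16 = 400.3125
  smooth-fruited bitter: 2135 × 3/16 = 400.3125
  smooth-fruited non-bitter: 2135 × 1/16 = 133.4375
χ² = Σ (O − E)² / E
  spiny-fruited bitter: (1208 − 1200.9375)² / 1200.9375 = 0.0415
  spiny-fruited non-bitter: (398 − 400.3125)² / 400.3125 = 0.0134
  smooth-fruited bitter: (400 − 400.3125)² / 400.3125 = 0.0002
  smooth-fruited non-bitter: (129 − 133.4375)² / 133.4375 = 0.1476
χ² = 0.0415 + 0.0134 + 0.0002 + 0.1476 = 0.2027 ≈ 0.203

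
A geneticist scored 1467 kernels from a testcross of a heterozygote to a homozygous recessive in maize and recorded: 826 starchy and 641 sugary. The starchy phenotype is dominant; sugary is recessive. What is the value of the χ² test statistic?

23.330

A testcross of a heterozygote (Aa × aa) gives a 1:1 phenotypic ratio.
Total ratio parts = 2. Expected numbers out of 1467:
  starchy: 1467 × 1/2 = 733.5
  sugary: 1467 × 1/2 = 733.5
χ² = Σ (O − E)² / E
  starchy: (826 − 733.5)² / 733.5 = 11.6650
  sugary: (641 − 733.5)² / 733.5 = 11.6650
χ² = 11.6650 + 11.6650 = 23.330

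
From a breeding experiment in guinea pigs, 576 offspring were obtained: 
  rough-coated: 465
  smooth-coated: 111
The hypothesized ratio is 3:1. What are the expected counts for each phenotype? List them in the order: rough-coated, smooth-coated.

Total ratio parts = 4. Expected numbers out of 576:
  rough-coated: 576 × 3/4 = 432
  smooth-coated: 576 × 1/4 = 144

432, 144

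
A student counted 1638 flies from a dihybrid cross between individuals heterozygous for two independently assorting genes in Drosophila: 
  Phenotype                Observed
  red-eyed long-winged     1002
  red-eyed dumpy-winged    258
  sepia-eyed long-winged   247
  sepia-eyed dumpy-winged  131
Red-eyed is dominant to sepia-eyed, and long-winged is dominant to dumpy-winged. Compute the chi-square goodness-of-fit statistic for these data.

A dihybrid F₂ with independent assortment and complete dominance at both loci gives a 9:3:3:1 phenotypic ratio.
Expected counts for N = 1638 under a 9:3:3:1 ratio (total parts = 16):
  red-eyed long-winged: 1638 × 9/16 = 921.375
  red-eyed dumpy-winged: 1638 × 3/16 = 307.125
  sepia-eyed long-winged: 1638 × 3/16 = 307.125
  sepia-eyed dumpy-winged: 1638 × 1/16 = 102.375
χ² = Σ (O − E)² / E
  red-eyed long-winged: (1002 − 921.375)² / 921.375 = 7.0551
  red-eyed dumpy-winged: (258 − 307.125)² / 307.125 = 7.8576
  sepia-eyed long-winged: (247 − 307.125)² / 307.125 = 11.7705
  sepia-eyed dumpy-winged: (131 − 102.375)² / 102.375 = 8.0038
χ² = 7.0551 + 7.8576 + 11.7705 + 8.0038 = 34.687

34.687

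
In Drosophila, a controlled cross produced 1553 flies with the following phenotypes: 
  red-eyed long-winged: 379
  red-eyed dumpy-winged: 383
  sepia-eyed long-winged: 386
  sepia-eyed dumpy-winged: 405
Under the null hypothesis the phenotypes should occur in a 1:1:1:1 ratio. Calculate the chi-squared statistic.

1.027

The 1:1:1:1 ratio has 4 parts, so with N = 1553 the expected counts are:
  red-eyed long-winged: 1553 × 1/4 = 388.25
  red-eyed dumpy-winged: 1553 × 1/4 = 388.25
  sepia-eyed long-winged: 1553 × 1/4 = 388.25
  sepia-eyed dumpy-winged: 1553 × 1/4 = 388.25
χ² = Σ (O − E)² / E
  red-eyed long-winged: (379 − 388.25)² / 388.25 = 0.2204
  red-eyed dumpy-winged: (383 − 388.25)² / 388.25 = 0.0710
  sepia-eyed long-winged: (386 − 388.25)² / 388.25 = 0.0130
  sepia-eyed dumpy-winged: (405 − 388.25)² / 388.25 = 0.7226
χ² = 0.2204 + 0.0710 + 0.0130 + 0.7226 = 1.027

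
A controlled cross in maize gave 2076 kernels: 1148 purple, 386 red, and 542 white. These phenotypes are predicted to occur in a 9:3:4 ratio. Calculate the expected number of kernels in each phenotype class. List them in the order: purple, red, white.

Under the 9:3:4 hypothesis (Σ ratio = 16, N = 2076):
  purple: 2076 × 9/16 = 1167.75
  red: 2076 × 3/16 = 389.25
  white: 2076 × 4/16 = 519

1167.75, 389.25, 519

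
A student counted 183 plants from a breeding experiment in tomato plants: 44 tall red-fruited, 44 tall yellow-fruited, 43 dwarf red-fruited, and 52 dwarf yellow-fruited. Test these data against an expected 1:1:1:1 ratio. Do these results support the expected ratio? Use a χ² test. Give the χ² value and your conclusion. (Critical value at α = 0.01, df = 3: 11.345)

1.153; consistent

The 1:1:1:1 ratio has 4 parts, so with N = 183 the expected counts are:
  tall red-fruited: 183 × 1/4 = 45.75
  tall yellow-fruited: 183 × 1/4 = 45.75
  dwarf red-fruited: 183 × 1/4 = 45.75
  dwarf yellow-fruited: 183 × 1/4 = 45.75
χ² = Σ (O − E)² / E
  tall red-fruited: (44 − 45.75)² / 45.75 = 0.0669
  tall yellow-fruited: (44 − 45.75)² / 45.75 = 0.0669
  dwarf red-fruited: (43 − 45.75)² / 45.75 = 0.1653
  dwarf yellow-fruited: (52 − 45.75)² / 45.75 = 0.8538
χ² = 0.0669 + 0.0669 + 0.1653 + 0.8538 = 1.1529 ≈ 1.153
Degrees of freedom = 4 − 1 = 3; critical value at α = 0.01 is 11.345.
Since 1.153 < 11.345, we fail to reject the null hypothesis — the data are consistent with the 1:1:1:1 ratio.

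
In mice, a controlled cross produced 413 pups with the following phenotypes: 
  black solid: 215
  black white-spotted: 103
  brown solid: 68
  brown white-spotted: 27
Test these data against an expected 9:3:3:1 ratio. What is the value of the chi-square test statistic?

10.933

The 9:3:3:1 ratio has 16 parts, so with N = 413 the expected counts are:
  black solid: 413 × 9/16 = 232.3125
  black white-spotted: 413 × 3/16 = 77.4375
  brown solid: 413 × 3/16 = 77.4375
  brown white-spotted: 413 × 1/16 = 25.8125
χ² = Σ (O − E)² / E
  black solid: (215 − 232.3125)² / 232.3125 = 1.2902
  black white-spotted: (103 − 77.4375)² / 77.4375 = 8.4383
  brown solid: (68 − 77.4375)² / 77.4375 = 1.1502
  brown white-spotted: (27 − 25.8125)² / 25.8125 = 0.0546
χ² = 1.2902 + 8.4383 + 1.1502 + 0.0546 = 10.9333 ≈ 10.933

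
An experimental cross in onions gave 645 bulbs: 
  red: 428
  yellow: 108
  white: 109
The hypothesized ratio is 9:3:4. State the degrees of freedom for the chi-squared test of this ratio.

2

A goodness-of-fit test with 3 phenotype classes has df = 3 − 1 = 2.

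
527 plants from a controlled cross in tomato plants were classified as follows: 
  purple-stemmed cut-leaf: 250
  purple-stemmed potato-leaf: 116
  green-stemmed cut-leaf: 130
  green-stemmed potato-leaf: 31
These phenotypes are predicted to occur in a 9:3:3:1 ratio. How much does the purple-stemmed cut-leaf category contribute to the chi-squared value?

Under the 9:3:3:1 hypothesis (Σ ratio = 16, N = 527):
  purple-stemmed cut-leaf: 527 × 9/16 = 296.4375
  purple-stemmed potato-leaf: 527 × 3/16 = 98.8125
  green-stemmed cut-leaf: 527 × 3/16 = 98.8125
  green-stemmed potato-leaf: 527 × 1/16 = 32.9375
Contribution of purple-stemmed cut-leaf: (250 − 296.4375)² / 296.4375 = 7.2745

7.275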